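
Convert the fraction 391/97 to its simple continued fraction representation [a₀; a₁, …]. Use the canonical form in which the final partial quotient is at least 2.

[4; 32, 3]

391 = 4·97 + 3, so a_0 = 4
97 = 32·3 + 1, so a_1 = 32
3 = 3·1 + 0, so a_2 = 3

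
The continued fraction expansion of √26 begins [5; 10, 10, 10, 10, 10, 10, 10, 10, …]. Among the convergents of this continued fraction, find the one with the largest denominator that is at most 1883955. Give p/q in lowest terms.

List convergents until the denominator exceeds the bound:
a_0 = 5: 5/1  (≤ bound)
a_1 = 10: 51/10  (≤ bound)
a_2 = 10: 515/101  (≤ bound)
a_3 = 10: 5201/1020  (≤ bound)
a_4 = 10: 52525/10301  (≤ bound)
a_5 = 10: 530451/104030  (≤ bound)
a_6 = 10: 5357035/1050601  (≤ bound)
a_7 = 10: 54100801/10610040  (> 1883955, stop)

5357035/1050601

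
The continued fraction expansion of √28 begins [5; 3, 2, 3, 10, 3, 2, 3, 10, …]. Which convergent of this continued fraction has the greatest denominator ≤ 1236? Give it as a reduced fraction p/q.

List convergents until the denominator exceeds the bound:
a_0 = 5: 5/1  (≤ bound)
a_1 = 3: 16/3  (≤ bound)
a_2 = 2: 37/7  (≤ bound)
a_3 = 3: 127/24  (≤ bound)
a_4 = 10: 1307/247  (≤ bound)
a_5 = 3: 4048/765  (≤ bound)
a_6 = 2: 9403/1777  (> 1236, stop)

4048/765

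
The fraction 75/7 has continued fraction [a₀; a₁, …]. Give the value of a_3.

75 = 10·7 + 5, so a_0 = 10
7 = 1·5 + 2, so a_1 = 1
5 = 2·2 + 1, so a_2 = 2
2 = 2·1 + 0, so a_3 = 2

2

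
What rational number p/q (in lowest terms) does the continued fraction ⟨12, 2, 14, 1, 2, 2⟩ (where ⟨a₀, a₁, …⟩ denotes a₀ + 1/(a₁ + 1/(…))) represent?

Compute successive convergents:
a_0 = 12: 12/1
a_1 = 2: 25/2
a_2 = 14: 362/29
a_3 = 1: 387/31
a_4 = 2: 1136/91
a_5 = 2: 2659/213

2659/213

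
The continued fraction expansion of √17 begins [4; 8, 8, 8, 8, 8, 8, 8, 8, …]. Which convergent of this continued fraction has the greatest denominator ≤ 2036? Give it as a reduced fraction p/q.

2177/528

List convergents until the denominator exceeds the bound:
a_0 = 4: 4/1  (≤ bound)
a_1 = 8: 33/8  (≤ bound)
a_2 = 8: 268/65  (≤ bound)
a_3 = 8: 2177/528  (≤ bound)
a_4 = 8: 17684/4289  (> 2036, stop)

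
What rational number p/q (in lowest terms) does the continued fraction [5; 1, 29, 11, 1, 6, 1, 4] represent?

Start with 4.
1 + 1/(4/1) = 1 + 1/4 = 5/4
6 + 1/(5/4) = 6 + 4/5 = 34/5
1 + 1/(34/5) = 1 + 5/34 = 39/34
11 + 1/(39/34) = 11 + 34/39 = 463/39
29 + 1/(463/39) = 29 + 39/463 = 13466/463
1 + 1/(13466/463) = 1 + 463/13466 = 13929/13466
5 + 1/(13929/13466) = 5 + 13466/13929 = 83111/13929

83111/13929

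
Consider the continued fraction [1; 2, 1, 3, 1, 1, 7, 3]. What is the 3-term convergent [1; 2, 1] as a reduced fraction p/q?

a_0 = 1: 1/1
a_1 = 2: 3/2
a_2 = 1: 4/3

4/3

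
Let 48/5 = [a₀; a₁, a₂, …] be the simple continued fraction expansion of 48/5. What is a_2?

Repeatedly divide and take the remainder:
48 = 9·5 + 3, so a_0 = 9
5 = 1·3 + 2, so a_1 = 1
3 = 1·2 + 1, so a_2 = 1

1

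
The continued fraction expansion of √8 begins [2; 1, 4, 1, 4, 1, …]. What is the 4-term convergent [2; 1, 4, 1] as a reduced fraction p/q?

17/6

a_0 = 2: 2/1
a_1 = 1: 3/1
a_2 = 4: 14/5
a_3 = 1: 17/6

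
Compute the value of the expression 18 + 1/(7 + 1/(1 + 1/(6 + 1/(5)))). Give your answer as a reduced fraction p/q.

Build up convergents one term at a time:
a_0 = 18: 18/1
a_1 = 7: 127/7
a_2 = 1: 145/8
a_3 = 6: 997/55
a_4 = 5: 5130/283

5130/283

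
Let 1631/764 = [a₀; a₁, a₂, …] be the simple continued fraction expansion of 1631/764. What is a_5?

1

1631 = 2·764 + 103, so a_0 = 2
764 = 7·103 + 43, so a_1 = 7
103 = 2·43 + 17, so a_2 = 2
43 = 2·17 + 9, so a_3 = 2
17 = 1·9 + 8, so a_4 = 1
9 = 1·8 + 1, so a_5 = 1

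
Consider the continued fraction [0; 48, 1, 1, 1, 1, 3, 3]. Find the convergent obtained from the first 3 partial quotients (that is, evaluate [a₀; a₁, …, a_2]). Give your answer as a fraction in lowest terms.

Start with 1.
48 + 1/(1/1) = 48 + 1/1 = 49/1
0 + 1/(49/1) = 0 + 1/49 = 1/49

1/49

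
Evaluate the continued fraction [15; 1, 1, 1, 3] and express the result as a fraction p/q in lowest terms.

a_0 = 15: 15/1
a_1 = 1: 16/1
a_2 = 1: 31/2
a_3 = 1: 47/3
a_4 = 3: 172/11

172/11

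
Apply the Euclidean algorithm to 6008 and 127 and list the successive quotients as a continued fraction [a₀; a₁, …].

Run the Euclidean algorithm, recording each quotient:
6008 = 47·127 + 39, so a_0 = 47
127 = 3·39 + 10, so a_1 = 3
39 = 3·10 + 9, so a_2 = 3
10 = 1·9 + 1, so a_3 = 1
9 = 9·1 + 0, so a_4 = 9

[47; 3, 3, 1, 9]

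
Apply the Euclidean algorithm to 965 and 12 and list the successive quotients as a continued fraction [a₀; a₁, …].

965 = 80·12 + 5, so a_0 = 80
12 = 2·5 + 2, so a_1 = 2
5 = 2·2 + 1, so a_2 = 2
2 = 2·1 + 0, so a_3 = 2

[80; 2, 2, 2]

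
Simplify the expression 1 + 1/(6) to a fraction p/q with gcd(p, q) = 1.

a_0 = 1: 1/1
a_1 = 6: 7/6

7/6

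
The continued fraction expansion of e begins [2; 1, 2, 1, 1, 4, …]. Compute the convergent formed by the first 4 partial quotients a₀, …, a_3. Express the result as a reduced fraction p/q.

Starting at the tail and folding back:
Start with 1.
2 + 1/(1/1) = 2 + 1/1 = 3/1
1 + 1/(3/1) = 1 + 1/3 = 4/3
2 + 1/(4/3) = 2 + 3/4 = 11/4

11/4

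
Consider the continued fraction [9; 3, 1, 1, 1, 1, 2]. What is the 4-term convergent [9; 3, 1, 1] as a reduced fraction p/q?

65/7

a_0 = 9: 9/1
a_1 = 3: 28/3
a_2 = 1: 37/4
a_3 = 1: 65/7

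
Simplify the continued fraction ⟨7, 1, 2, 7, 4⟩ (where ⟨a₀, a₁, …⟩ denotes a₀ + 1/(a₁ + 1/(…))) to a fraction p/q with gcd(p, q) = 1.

699/91

Build up convergents one term at a time:
a_0 = 7: 7/1
a_1 = 1: 8/1
a_2 = 2: 23/3
a_3 = 7: 169/22
a_4 = 4: 699/91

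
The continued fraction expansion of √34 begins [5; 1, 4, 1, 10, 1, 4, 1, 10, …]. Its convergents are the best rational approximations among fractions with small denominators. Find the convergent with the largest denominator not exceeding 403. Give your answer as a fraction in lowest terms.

a_0 = 5: 5/1  (≤ bound)
a_1 = 1: 6/1  (≤ bound)
a_2 = 4: 29/5  (≤ bound)
a_3 = 1: 35/6  (≤ bound)
a_4 = 10: 379/65  (≤ bound)
a_5 = 1: 414/71  (≤ bound)
a_6 = 4: 2035/349  (≤ bound)
a_7 = 1: 2449/420  (> 403, stop)

2035/349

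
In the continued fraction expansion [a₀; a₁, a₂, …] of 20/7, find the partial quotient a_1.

20 ÷ 7 → quotient 2, remainder 6
7 ÷ 6 → quotient 1, remainder 1

1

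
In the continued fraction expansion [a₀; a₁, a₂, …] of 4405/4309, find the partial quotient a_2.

1

Apply division with remainder until the remainder is 0:
⌊4405/4309⌋ = 1, remainder 96
⌊4309/96⌋ = 44, remainder 85
⌊96/85⌋ = 1, remainder 11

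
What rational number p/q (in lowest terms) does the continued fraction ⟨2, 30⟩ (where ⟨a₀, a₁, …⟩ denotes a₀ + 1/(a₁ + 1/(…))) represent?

Use the convergent recurrence hₖ = aₖ·hₖ₋₁ + hₖ₋₂ (and likewise for the denominators kₖ):
a_0 = 2: 2/1
a_1 = 30: 61/30

61/30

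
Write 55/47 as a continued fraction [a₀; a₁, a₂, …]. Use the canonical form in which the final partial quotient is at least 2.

[1; 5, 1, 7]

Apply division with remainder until the remainder is 0:
⌊55/47⌋ = 1, remainder 8
⌊47/8⌋ = 5, remainder 7
⌊8/7⌋ = 1, remainder 1
⌊7/1⌋ = 7, remainder 0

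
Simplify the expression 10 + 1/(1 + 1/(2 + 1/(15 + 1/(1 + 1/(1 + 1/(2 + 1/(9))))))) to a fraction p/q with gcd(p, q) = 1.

a_0 = 10: 10/1
a_1 = 1: 11/1
a_2 = 2: 32/3
a_3 = 15: 491/46
a_4 = 1: 523/49
a_5 = 1: 1014/95
a_6 = 2: 2551/239
a_7 = 9: 23973/2246

23973/2246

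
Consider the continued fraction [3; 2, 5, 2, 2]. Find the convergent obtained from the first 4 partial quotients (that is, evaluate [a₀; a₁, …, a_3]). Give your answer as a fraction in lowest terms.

Compute successive convergents:
a_0 = 3: 3/1
a_1 = 2: 7/2
a_2 = 5: 38/11
a_3 = 2: 83/24

83/24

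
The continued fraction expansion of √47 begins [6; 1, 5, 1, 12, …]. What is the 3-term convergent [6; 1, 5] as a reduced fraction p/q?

Start with 5.
1 + 1/(5/1) = 1 + 1/5 = 6/5
6 + 1/(6/5) = 6 + 5/6 = 41/6

41/6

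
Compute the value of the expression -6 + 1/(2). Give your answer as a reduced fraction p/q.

-11/2

Start with 2.
-6 + 1/(2/1) = -6 + 1/2 = -11/2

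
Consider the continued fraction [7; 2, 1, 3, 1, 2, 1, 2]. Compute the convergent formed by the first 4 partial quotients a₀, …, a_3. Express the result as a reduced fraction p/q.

81/11

Start with 3.
1 + 1/(3/1) = 1 + 1/3 = 4/3
2 + 1/(4/3) = 2 + 3/4 = 11/4
7 + 1/(11/4) = 7 + 4/11 = 81/11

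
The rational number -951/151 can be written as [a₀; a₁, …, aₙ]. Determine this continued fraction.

[-7; 1, 2, 2, 1, 4, 3]

⌊-951/151⌋ = -7, remainder 106
⌊151/106⌋ = 1, remainder 45
⌊106/45⌋ = 2, remainder 16
⌊45/16⌋ = 2, remainder 13
⌊16/13⌋ = 1, remainder 3
⌊13/3⌋ = 4, remainder 1
⌊3/1⌋ = 3, remainder 0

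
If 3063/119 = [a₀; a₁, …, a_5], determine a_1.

1

3063 = 25·119 + 88, so a_0 = 25
119 = 1·88 + 31, so a_1 = 1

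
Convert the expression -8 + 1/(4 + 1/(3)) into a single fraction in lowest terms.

Start with 3.
4 + 1/(3/1) = 4 + 1/3 = 13/3
-8 + 1/(13/3) = -8 + 3/13 = -101/13

-101/13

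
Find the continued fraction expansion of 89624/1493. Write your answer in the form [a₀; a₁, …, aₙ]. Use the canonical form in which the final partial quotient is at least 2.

89624 ÷ 1493 → quotient 60, remainder 44
1493 ÷ 44 → quotient 33, remainder 41
44 ÷ 41 → quotient 1, remainder 3
41 ÷ 3 → quotient 13, remainder 2
3 ÷ 2 → quotient 1, remainder 1
2 ÷ 1 → quotient 2, remainder 0

[60; 33, 1, 13, 1, 2]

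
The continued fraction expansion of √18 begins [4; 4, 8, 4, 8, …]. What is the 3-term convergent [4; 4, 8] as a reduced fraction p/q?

Start with 8.
4 + 1/(8/1) = 4 + 1/8 = 33/8
4 + 1/(33/8) = 4 + 8/33 = 140/33

140/33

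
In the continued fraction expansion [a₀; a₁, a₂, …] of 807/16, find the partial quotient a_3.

⌊807/16⌋ = 50, remainder 7
⌊16/7⌋ = 2, remainder 2
⌊7/2⌋ = 3, remainder 1
⌊2/1⌋ = 2, remainder 0

2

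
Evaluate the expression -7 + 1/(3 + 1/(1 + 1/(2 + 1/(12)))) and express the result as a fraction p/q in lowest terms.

-915/136

Build up convergents one term at a time:
a_0 = -7: -7/1
a_1 = 3: -20/3
a_2 = 1: -27/4
a_3 = 2: -74/11
a_4 = 12: -915/136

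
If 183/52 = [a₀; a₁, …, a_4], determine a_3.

12

Run the Euclidean algorithm, recording each quotient:
⌊183/52⌋ = 3, remainder 27
⌊52/27⌋ = 1, remainder 25
⌊27/25⌋ = 1, remainder 2
⌊25/2⌋ = 12, remainder 1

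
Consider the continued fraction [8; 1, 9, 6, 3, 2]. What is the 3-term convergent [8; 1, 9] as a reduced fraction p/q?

89/10

a_0 = 8: 8/1
a_1 = 1: 9/1
a_2 = 9: 89/10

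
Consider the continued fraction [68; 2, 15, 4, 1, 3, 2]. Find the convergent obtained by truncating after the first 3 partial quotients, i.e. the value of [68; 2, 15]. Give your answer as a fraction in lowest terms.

2123/31

a_0 = 68: 68/1
a_1 = 2: 137/2
a_2 = 15: 2123/31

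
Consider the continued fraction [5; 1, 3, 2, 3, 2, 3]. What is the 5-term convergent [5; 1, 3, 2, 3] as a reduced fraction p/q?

Work from the innermost term outward:
Start with 3.
2 + 1/(3/1) = 2 + 1/3 = 7/3
3 + 1/(7/3) = 3 + 3/7 = 24/7
1 + 1/(24/7) = 1 + 7/24 = 31/24
5 + 1/(31/24) = 5 + 24/31 = 179/31

179/31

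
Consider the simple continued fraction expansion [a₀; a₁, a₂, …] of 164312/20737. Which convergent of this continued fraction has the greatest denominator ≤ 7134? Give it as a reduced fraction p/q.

List convergents until the denominator exceeds the bound:
a_0 = 7: 7/1  (≤ bound)
a_1 = 1: 8/1  (≤ bound)
a_2 = 12: 103/13  (≤ bound)
a_3 = 10: 1038/131  (≤ bound)
a_4 = 1: 1141/144  (≤ bound)
a_5 = 12: 14730/1859  (≤ bound)
a_6 = 5: 74791/9439  (> 7134, stop)

14730/1859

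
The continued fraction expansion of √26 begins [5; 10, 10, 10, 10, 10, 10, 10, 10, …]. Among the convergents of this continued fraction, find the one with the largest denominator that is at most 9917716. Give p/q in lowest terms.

5357035/1050601

a_0 = 5: 5/1  (≤ bound)
a_1 = 10: 51/10  (≤ bound)
a_2 = 10: 515/101  (≤ bound)
a_3 = 10: 5201/1020  (≤ bound)
a_4 = 10: 52525/10301  (≤ bound)
a_5 = 10: 530451/104030  (≤ bound)
a_6 = 10: 5357035/1050601  (≤ bound)
a_7 = 10: 54100801/10610040  (> 9917716, stop)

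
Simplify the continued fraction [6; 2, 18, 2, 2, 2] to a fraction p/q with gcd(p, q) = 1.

2945/454

Compute successive convergents:
a_0 = 6: 6/1
a_1 = 2: 13/2
a_2 = 18: 240/37
a_3 = 2: 493/76
a_4 = 2: 1226/189
a_5 = 2: 2945/454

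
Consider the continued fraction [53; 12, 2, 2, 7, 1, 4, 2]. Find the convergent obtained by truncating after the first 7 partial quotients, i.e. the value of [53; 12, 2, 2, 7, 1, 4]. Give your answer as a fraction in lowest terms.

a_0 = 53: 53/1
a_1 = 12: 637/12
a_2 = 2: 1327/25
a_3 = 2: 3291/62
a_4 = 7: 24364/459
a_5 = 1: 27655/521
a_6 = 4: 134984/2543

134984/2543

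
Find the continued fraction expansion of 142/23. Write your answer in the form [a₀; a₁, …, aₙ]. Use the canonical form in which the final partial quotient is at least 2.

[6; 5, 1, 3]

⌊142/23⌋ = 6, remainder 4
⌊23/4⌋ = 5, remainder 3
⌊4/3⌋ = 1, remainder 1
⌊3/1⌋ = 3, remainder 0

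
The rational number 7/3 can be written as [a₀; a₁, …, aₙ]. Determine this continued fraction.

[2; 3]

7 ÷ 3 → quotient 2, remainder 1
3 ÷ 1 → quotient 3, remainder 0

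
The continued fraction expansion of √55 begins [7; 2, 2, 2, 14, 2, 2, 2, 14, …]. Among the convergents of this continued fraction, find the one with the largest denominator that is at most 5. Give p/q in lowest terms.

37/5

a_0 = 7: 7/1  (≤ bound)
a_1 = 2: 15/2  (≤ bound)
a_2 = 2: 37/5  (≤ bound)
a_3 = 2: 89/12  (> 5, stop)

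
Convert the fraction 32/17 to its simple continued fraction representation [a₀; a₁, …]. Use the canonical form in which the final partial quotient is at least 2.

⌊32/17⌋ = 1, remainder 15
⌊17/15⌋ = 1, remainder 2
⌊15/2⌋ = 7, remainder 1
⌊2/1⌋ = 2, remainder 0

[1; 1, 7, 2]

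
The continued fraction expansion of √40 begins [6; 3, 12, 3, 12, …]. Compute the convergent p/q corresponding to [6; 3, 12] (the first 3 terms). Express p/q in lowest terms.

234/37

Use the convergent recurrence hₖ = aₖ·hₖ₋₁ + hₖ₋₂ (and likewise for the denominators kₖ):
a_0 = 6: 6/1
a_1 = 3: 19/3
a_2 = 12: 234/37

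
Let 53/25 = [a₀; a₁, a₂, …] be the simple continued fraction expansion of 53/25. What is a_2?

3

53 = 2·25 + 3, so a_0 = 2
25 = 8·3 + 1, so a_1 = 8
3 = 3·1 + 0, so a_2 = 3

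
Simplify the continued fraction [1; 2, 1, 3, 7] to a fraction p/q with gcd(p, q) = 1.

109/80

Compute successive convergents:
a_0 = 1: 1/1
a_1 = 2: 3/2
a_2 = 1: 4/3
a_3 = 3: 15/11
a_4 = 7: 109/80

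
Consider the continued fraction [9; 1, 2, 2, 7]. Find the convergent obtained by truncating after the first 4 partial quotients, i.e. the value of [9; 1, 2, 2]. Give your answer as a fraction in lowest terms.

Start with 2.
2 + 1/(2/1) = 2 + 1/2 = 5/2
1 + 1/(5/2) = 1 + 2/5 = 7/5
9 + 1/(7/5) = 9 + 5/7 = 68/7

68/7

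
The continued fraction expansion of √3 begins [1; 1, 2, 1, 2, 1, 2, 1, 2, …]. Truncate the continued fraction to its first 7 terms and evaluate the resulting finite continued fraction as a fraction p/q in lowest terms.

71/41

Build up convergents one term at a time:
a_0 = 1: 1/1
a_1 = 1: 2/1
a_2 = 2: 5/3
a_3 = 1: 7/4
a_4 = 2: 19/11
a_5 = 1: 26/15
a_6 = 2: 71/41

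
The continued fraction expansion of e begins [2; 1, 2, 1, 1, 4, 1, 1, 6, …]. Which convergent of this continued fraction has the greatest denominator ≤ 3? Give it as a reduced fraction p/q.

8/3

a_0 = 2: 2/1  (≤ bound)
a_1 = 1: 3/1  (≤ bound)
a_2 = 2: 8/3  (≤ bound)
a_3 = 1: 11/4  (> 3, stop)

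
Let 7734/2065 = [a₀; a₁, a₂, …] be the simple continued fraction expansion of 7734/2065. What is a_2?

2

7734 ÷ 2065 → quotient 3, remainder 1539
2065 ÷ 1539 → quotient 1, remainder 526
1539 ÷ 526 → quotient 2, remainder 487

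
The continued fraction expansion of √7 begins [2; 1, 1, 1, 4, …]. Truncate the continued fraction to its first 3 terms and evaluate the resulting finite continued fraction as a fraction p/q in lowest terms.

5/2

a_0 = 2: 2/1
a_1 = 1: 3/1
a_2 = 1: 5/2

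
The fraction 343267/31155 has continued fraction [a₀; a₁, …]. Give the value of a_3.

Apply division with remainder until the remainder is 0:
343267 ÷ 31155 → quotient 11, remainder 562
31155 ÷ 562 → quotient 55, remainder 245
562 ÷ 245 → quotient 2, remainder 72
245 ÷ 72 → quotient 3, remainder 29

3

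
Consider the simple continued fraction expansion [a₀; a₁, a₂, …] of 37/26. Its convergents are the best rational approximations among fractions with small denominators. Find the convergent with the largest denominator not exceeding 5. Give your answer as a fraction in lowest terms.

7/5

List convergents until the denominator exceeds the bound:
a_0 = 1: 1/1  (≤ bound)
a_1 = 2: 3/2  (≤ bound)
a_2 = 2: 7/5  (≤ bound)
a_3 = 1: 10/7  (> 5, stop)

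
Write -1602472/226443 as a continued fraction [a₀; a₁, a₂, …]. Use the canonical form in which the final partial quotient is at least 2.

⌊-1602472/226443⌋ = -8, remainder 209072
⌊226443/209072⌋ = 1, remainder 17371
⌊209072/17371⌋ = 12, remainder 620
⌊17371/620⌋ = 28, remainder 11
⌊620/11⌋ = 56, remainder 4
⌊11/4⌋ = 2, remainder 3
⌊4/3⌋ = 1, remainder 1
⌊3/1⌋ = 3, remainder 0

[-8; 1, 12, 28, 56, 2, 1, 3]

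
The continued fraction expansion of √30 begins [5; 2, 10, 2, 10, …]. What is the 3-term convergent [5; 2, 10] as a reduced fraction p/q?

115/21

a_0 = 5: 5/1
a_1 = 2: 11/2
a_2 = 10: 115/21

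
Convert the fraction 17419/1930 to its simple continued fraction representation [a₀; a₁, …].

⌊17419/1930⌋ = 9, remainder 49
⌊1930/49⌋ = 39, remainder 19
⌊49/19⌋ = 2, remainder 11
⌊19/11⌋ = 1, remainder 8
⌊11/8⌋ = 1, remainder 3
⌊8/3⌋ = 2, remainder 2
⌊3/2⌋ = 1, remainder 1
⌊2/1⌋ = 2, remainder 0

[9; 39, 2, 1, 1, 2, 1, 2]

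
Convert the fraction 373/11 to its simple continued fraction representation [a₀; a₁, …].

373 = 33·11 + 10, so a_0 = 33
11 = 1·10 + 1, so a_1 = 1
10 = 10·1 + 0, so a_2 = 10

[33; 1, 10]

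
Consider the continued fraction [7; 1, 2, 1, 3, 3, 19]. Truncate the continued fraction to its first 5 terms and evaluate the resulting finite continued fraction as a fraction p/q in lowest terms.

Compute successive convergents:
a_0 = 7: 7/1
a_1 = 1: 8/1
a_2 = 2: 23/3
a_3 = 1: 31/4
a_4 = 3: 116/15

116/15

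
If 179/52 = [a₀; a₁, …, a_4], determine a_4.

179 ÷ 52 → quotient 3, remainder 23
52 ÷ 23 → quotient 2, remainder 6
23 ÷ 6 → quotient 3, remainder 5
6 ÷ 5 → quotient 1, remainder 1
5 ÷ 1 → quotient 5, remainder 0

5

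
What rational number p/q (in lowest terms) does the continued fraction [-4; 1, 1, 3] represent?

Collapse the nested fraction from the inside out:
Start with 3.
1 + 1/(3/1) = 1 + 1/3 = 4/3
1 + 1/(4/3) = 1 + 3/4 = 7/4
-4 + 1/(7/4) = -4 + 4/7 = -24/7

-24/7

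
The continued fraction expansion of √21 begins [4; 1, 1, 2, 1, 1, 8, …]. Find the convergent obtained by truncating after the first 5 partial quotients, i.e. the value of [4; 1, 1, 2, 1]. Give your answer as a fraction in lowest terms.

Build up convergents one term at a time:
a_0 = 4: 4/1
a_1 = 1: 5/1
a_2 = 1: 9/2
a_3 = 2: 23/5
a_4 = 1: 32/7

32/7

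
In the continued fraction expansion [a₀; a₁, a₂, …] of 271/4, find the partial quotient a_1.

271 = 67·4 + 3, so a_0 = 67
4 = 1·3 + 1, so a_1 = 1

1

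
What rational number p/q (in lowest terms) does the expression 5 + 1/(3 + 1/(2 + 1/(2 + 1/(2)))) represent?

217/41

Starting at the tail and folding back:
Start with 2.
2 + 1/(2/1) = 2 + 1/2 = 5/2
2 + 1/(5/2) = 2 + 2/5 = 12/5
3 + 1/(12/5) = 3 + 5/12 = 41/12
5 + 1/(41/12) = 5 + 12/41 = 217/41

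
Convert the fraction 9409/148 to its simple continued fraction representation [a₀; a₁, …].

[63; 1, 1, 2, 1, 6, 3]

9409 ÷ 148 → quotient 63, remainder 85
148 ÷ 85 → quotient 1, remainder 63
85 ÷ 63 → quotient 1, remainder 22
63 ÷ 22 → quotient 2, remainder 19
22 ÷ 19 → quotient 1, remainder 3
19 ÷ 3 → quotient 6, remainder 1
3 ÷ 1 → quotient 3, remainder 0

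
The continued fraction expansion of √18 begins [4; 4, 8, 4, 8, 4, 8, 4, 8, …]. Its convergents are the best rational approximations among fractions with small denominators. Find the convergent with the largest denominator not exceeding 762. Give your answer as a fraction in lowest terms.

a_0 = 4: 4/1  (≤ bound)
a_1 = 4: 17/4  (≤ bound)
a_2 = 8: 140/33  (≤ bound)
a_3 = 4: 577/136  (≤ bound)
a_4 = 8: 4756/1121  (> 762, stop)

577/136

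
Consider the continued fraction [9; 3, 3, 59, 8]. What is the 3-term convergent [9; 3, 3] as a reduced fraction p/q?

93/10

a_0 = 9: 9/1
a_1 = 3: 28/3
a_2 = 3: 93/10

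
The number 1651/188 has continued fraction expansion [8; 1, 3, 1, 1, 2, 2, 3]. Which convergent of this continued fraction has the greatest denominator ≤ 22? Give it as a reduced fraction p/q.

a_0 = 8: 8/1  (≤ bound)
a_1 = 1: 9/1  (≤ bound)
a_2 = 3: 35/4  (≤ bound)
a_3 = 1: 44/5  (≤ bound)
a_4 = 1: 79/9  (≤ bound)
a_5 = 2: 202/23  (> 22, stop)

79/9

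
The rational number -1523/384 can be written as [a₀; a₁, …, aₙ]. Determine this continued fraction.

[-4; 29, 1, 1, 6]

⌊-1523/384⌋ = -4, remainder 13
⌊384/13⌋ = 29, remainder 7
⌊13/7⌋ = 1, remainder 6
⌊7/6⌋ = 1, remainder 1
⌊6/1⌋ = 6, remainder 0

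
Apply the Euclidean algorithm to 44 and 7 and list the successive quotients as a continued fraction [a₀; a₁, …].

44 ÷ 7 → quotient 6, remainder 2
7 ÷ 2 → quotient 3, remainder 1
2 ÷ 1 → quotient 2, remainder 0

[6; 3, 2]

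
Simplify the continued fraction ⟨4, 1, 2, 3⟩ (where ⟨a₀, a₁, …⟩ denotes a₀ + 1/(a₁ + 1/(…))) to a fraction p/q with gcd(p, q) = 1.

Starting at the tail and folding back:
Start with 3.
2 + 1/(3/1) = 2 + 1/3 = 7/3
1 + 1/(7/3) = 1 + 3/7 = 10/7
4 + 1/(10/7) = 4 + 7/10 = 47/10

47/10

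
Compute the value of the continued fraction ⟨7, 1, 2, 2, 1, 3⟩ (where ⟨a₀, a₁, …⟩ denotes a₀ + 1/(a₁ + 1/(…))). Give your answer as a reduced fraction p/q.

Use the convergent recurrence hₖ = aₖ·hₖ₋₁ + hₖ₋₂ (and likewise for the denominators kₖ):
a_0 = 7: 7/1
a_1 = 1: 8/1
a_2 = 2: 23/3
a_3 = 2: 54/7
a_4 = 1: 77/10
a_5 = 3: 285/37

285/37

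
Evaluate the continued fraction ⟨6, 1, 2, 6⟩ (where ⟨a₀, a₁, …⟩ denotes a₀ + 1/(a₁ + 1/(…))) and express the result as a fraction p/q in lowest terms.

127/19

a_0 = 6: 6/1
a_1 = 1: 7/1
a_2 = 2: 20/3
a_3 = 6: 127/19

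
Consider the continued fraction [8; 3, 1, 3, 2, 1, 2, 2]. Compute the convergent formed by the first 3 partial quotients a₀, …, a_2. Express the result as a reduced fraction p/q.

Use the convergent recurrence hₖ = aₖ·hₖ₋₁ + hₖ₋₂ (and likewise for the denominators kₖ):
a_0 = 8: 8/1
a_1 = 3: 25/3
a_2 = 1: 33/4

33/4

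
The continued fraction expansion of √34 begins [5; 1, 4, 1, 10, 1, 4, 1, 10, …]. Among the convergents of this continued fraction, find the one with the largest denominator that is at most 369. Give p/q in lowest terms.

List convergents until the denominator exceeds the bound:
a_0 = 5: 5/1  (≤ bound)
a_1 = 1: 6/1  (≤ bound)
a_2 = 4: 29/5  (≤ bound)
a_3 = 1: 35/6  (≤ bound)
a_4 = 10: 379/65  (≤ bound)
a_5 = 1: 414/71  (≤ bound)
a_6 = 4: 2035/349  (≤ bound)
a_7 = 1: 2449/420  (> 369, stop)

2035/349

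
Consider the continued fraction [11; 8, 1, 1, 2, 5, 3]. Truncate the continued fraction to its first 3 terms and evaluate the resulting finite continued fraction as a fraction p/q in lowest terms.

Use the convergent recurrence hₖ = aₖ·hₖ₋₁ + hₖ₋₂ (and likewise for the denominators kₖ):
a_0 = 11: 11/1
a_1 = 8: 89/8
a_2 = 1: 100/9

100/9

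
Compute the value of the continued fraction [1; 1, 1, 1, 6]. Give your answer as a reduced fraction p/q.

33/20

a_0 = 1: 1/1
a_1 = 1: 2/1
a_2 = 1: 3/2
a_3 = 1: 5/3
a_4 = 6: 33/20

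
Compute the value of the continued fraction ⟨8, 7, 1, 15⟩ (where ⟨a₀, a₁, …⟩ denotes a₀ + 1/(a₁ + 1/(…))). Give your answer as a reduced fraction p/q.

Work from the innermost term outward:
Start with 15.
1 + 1/(15/1) = 1 + 1/15 = 16/15
7 + 1/(16/15) = 7 + 15/16 = 127/16
8 + 1/(127/16) = 8 + 16/127 = 1032/127

1032/127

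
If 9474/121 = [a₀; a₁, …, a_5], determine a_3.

1

Apply division with remainder until the remainder is 0:
⌊9474/121⌋ = 78, remainder 36
⌊121/36⌋ = 3, remainder 13
⌊36/13⌋ = 2, remainder 10
⌊13/10⌋ = 1, remainder 3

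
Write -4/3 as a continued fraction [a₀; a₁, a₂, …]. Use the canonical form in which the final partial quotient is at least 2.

Apply division with remainder until the remainder is 0:
-4 = -2·3 + 2, so a_0 = -2
3 = 1·2 + 1, so a_1 = 1
2 = 2·1 + 0, so a_2 = 2

[-2; 1, 2]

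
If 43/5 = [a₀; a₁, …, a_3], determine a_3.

Repeatedly divide and take the remainder:
⌊43/5⌋ = 8, remainder 3
⌊5/3⌋ = 1, remainder 2
⌊3/2⌋ = 1, remainder 1
⌊2/1⌋ = 2, remainder 0

2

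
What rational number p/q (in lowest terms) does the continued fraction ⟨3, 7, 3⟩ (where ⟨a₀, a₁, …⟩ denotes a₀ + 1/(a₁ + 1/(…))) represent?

a_0 = 3: 3/1
a_1 = 7: 22/7
a_2 = 3: 69/22

69/22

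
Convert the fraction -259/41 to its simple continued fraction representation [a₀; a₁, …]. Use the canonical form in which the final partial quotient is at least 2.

[-7; 1, 2, 6, 2]

-259 ÷ 41 → quotient -7, remainder 28
41 ÷ 28 → quotient 1, remainder 13
28 ÷ 13 → quotient 2, remainder 2
13 ÷ 2 → quotient 6, remainder 1
2 ÷ 1 → quotient 2, remainder 0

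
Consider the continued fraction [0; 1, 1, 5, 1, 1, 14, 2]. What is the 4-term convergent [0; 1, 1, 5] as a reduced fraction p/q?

6/11

Start with 5.
1 + 1/(5/1) = 1 + 1/5 = 6/5
1 + 1/(6/5) = 1 + 5/6 = 11/6
0 + 1/(11/6) = 0 + 6/11 = 6/11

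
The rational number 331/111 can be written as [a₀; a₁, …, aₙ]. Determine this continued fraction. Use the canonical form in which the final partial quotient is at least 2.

331 = 2·111 + 109, so a_0 = 2
111 = 1·109 + 2, so a_1 = 1
109 = 54·2 + 1, so a_2 = 54
2 = 2·1 + 0, so a_3 = 2

[2; 1, 54, 2]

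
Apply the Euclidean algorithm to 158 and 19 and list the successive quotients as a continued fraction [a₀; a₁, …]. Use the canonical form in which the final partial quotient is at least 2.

[8; 3, 6]

158 ÷ 19 → quotient 8, remainder 6
19 ÷ 6 → quotient 3, remainder 1
6 ÷ 1 → quotient 6, remainder 0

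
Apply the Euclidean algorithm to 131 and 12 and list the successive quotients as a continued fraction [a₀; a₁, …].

131 = 10·12 + 11, so a_0 = 10
12 = 1·11 + 1, so a_1 = 1
11 = 11·1 + 0, so a_2 = 11

[10; 1, 11]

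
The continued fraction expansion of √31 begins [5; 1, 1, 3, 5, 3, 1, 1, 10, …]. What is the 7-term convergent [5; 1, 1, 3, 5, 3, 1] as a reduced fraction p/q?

863/155

a_0 = 5: 5/1
a_1 = 1: 6/1
a_2 = 1: 11/2
a_3 = 3: 39/7
a_4 = 5: 206/37
a_5 = 3: 657/118
a_6 = 1: 863/155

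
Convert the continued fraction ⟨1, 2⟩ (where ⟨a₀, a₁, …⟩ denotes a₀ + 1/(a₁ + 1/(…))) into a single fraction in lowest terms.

3/2

Start with 2.
1 + 1/(2/1) = 1 + 1/2 = 3/2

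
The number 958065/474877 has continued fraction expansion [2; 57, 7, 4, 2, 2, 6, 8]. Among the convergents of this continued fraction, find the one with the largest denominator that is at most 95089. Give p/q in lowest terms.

a_0 = 2: 2/1  (≤ bound)
a_1 = 57: 115/57  (≤ bound)
a_2 = 7: 807/400  (≤ bound)
a_3 = 4: 3343/1657  (≤ bound)
a_4 = 2: 7493/3714  (≤ bound)
a_5 = 2: 18329/9085  (≤ bound)
a_6 = 6: 117467/58224  (≤ bound)
a_7 = 8: 958065/474877  (> 95089, stop)

117467/58224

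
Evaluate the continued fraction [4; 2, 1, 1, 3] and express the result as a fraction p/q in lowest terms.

79/18

Start with 3.
1 + 1/(3/1) = 1 + 1/3 = 4/3
1 + 1/(4/3) = 1 + 3/4 = 7/4
2 + 1/(7/4) = 2 + 4/7 = 18/7
4 + 1/(18/7) = 4 + 7/18 = 79/18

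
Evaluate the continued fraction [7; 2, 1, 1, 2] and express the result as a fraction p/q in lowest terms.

Compute successive convergents:
a_0 = 7: 7/1
a_1 = 2: 15/2
a_2 = 1: 22/3
a_3 = 1: 37/5
a_4 = 2: 96/13

96/13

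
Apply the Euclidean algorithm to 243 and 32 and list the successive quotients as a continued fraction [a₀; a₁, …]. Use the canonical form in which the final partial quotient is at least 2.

⌊243/32⌋ = 7, remainder 19
⌊32/19⌋ = 1, remainder 13
⌊19/13⌋ = 1, remainder 6
⌊13/6⌋ = 2, remainder 1
⌊6/1⌋ = 6, remainder 0

[7; 1, 1, 2, 6]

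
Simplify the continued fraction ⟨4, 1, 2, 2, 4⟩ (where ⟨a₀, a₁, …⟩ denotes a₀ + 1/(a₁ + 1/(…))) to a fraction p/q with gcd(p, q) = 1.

Start with 4.
2 + 1/(4/1) = 2 + 1/4 = 9/4
2 + 1/(9/4) = 2 + 4/9 = 22/9
1 + 1/(22/9) = 1 + 9/22 = 31/22
4 + 1/(31/22) = 4 + 22/31 = 146/31

146/31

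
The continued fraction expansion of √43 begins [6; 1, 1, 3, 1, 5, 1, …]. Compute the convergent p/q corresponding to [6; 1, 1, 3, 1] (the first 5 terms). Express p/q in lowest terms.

59/9

Starting at the tail and folding back:
Start with 1.
3 + 1/(1/1) = 3 + 1/1 = 4/1
1 + 1/(4/1) = 1 + 1/4 = 5/4
1 + 1/(5/4) = 1 + 4/5 = 9/5
6 + 1/(9/5) = 6 + 5/9 = 59/9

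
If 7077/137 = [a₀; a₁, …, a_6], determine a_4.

10

7077 ÷ 137 → quotient 51, remainder 90
137 ÷ 90 → quotient 1, remainder 47
90 ÷ 47 → quotient 1, remainder 43
47 ÷ 43 → quotient 1, remainder 4
43 ÷ 4 → quotient 10, remainder 3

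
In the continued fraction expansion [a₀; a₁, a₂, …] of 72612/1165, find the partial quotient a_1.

⌊72612/1165⌋ = 62, remainder 382
⌊1165/382⌋ = 3, remainder 19

3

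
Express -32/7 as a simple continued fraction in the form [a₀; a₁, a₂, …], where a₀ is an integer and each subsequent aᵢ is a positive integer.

Apply division with remainder until the remainder is 0:
-32 = -5·7 + 3, so a_0 = -5
7 = 2·3 + 1, so a_1 = 2
3 = 3·1 + 0, so a_2 = 3

[-5; 2, 3]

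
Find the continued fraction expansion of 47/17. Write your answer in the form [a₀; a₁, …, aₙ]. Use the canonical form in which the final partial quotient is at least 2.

[2; 1, 3, 4]

⌊47/17⌋ = 2, remainder 13
⌊17/13⌋ = 1, remainder 4
⌊13/4⌋ = 3, remainder 1
⌊4/1⌋ = 4, remainder 0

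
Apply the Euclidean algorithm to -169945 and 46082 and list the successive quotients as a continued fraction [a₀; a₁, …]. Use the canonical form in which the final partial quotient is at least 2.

[-4; 3, 4, 1, 9, 2, 2, 56]

-169945 ÷ 46082 → quotient -4, remainder 14383
46082 ÷ 14383 → quotient 3, remainder 2933
14383 ÷ 2933 → quotient 4, remainder 2651
2933 ÷ 2651 → quotient 1, remainder 282
2651 ÷ 282 → quotient 9, remainder 113
282 ÷ 113 → quotient 2, remainder 56
113 ÷ 56 → quotient 2, remainder 1
56 ÷ 1 → quotient 56, remainder 0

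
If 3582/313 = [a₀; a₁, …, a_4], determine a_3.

3582 ÷ 313 → quotient 11, remainder 139
313 ÷ 139 → quotient 2, remainder 35
139 ÷ 35 → quotient 3, remainder 34
35 ÷ 34 → quotient 1, remainder 1

1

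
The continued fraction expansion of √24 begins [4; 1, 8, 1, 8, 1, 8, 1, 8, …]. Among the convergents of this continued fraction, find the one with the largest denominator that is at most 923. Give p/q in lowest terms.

4316/881

a_0 = 4: 4/1  (≤ bound)
a_1 = 1: 5/1  (≤ bound)
a_2 = 8: 44/9  (≤ bound)
a_3 = 1: 49/10  (≤ bound)
a_4 = 8: 436/89  (≤ bound)
a_5 = 1: 485/99  (≤ bound)
a_6 = 8: 4316/881  (≤ bound)
a_7 = 1: 4801/980  (> 923, stop)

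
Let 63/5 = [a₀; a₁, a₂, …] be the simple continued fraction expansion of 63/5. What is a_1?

1

⌊63/5⌋ = 12, remainder 3
⌊5/3⌋ = 1, remainder 2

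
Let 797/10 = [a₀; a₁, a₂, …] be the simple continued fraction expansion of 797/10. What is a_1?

1

797 ÷ 10 → quotient 79, remainder 7
10 ÷ 7 → quotient 1, remainder 3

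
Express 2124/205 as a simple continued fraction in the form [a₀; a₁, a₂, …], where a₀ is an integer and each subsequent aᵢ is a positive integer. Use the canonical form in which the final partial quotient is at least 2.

2124 ÷ 205 → quotient 10, remainder 74
205 ÷ 74 → quotient 2, remainder 57
74 ÷ 57 → quotient 1, remainder 17
57 ÷ 17 → quotient 3, remainder 6
17 ÷ 6 → quotient 2, remainder 5
6 ÷ 5 → quotient 1, remainder 1
5 ÷ 1 → quotient 5, remainder 0

[10; 2, 1, 3, 2, 1, 5]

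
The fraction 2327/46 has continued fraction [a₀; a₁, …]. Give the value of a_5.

1

2327 ÷ 46 → quotient 50, remainder 27
46 ÷ 27 → quotient 1, remainder 19
27 ÷ 19 → quotient 1, remainder 8
19 ÷ 8 → quotient 2, remainder 3
8 ÷ 3 → quotient 2, remainder 2
3 ÷ 2 → quotient 1, remainder 1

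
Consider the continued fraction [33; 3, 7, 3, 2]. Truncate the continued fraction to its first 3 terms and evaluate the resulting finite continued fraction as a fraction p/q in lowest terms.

733/22

Build up convergents one term at a time:
a_0 = 33: 33/1
a_1 = 3: 100/3
a_2 = 7: 733/22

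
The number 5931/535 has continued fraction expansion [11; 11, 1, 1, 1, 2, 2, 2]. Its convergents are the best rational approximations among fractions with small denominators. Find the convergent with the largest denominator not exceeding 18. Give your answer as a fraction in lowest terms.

a_0 = 11: 11/1  (≤ bound)
a_1 = 11: 122/11  (≤ bound)
a_2 = 1: 133/12  (≤ bound)
a_3 = 1: 255/23  (> 18, stop)

133/12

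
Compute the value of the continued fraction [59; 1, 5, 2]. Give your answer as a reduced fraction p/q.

a_0 = 59: 59/1
a_1 = 1: 60/1
a_2 = 5: 359/6
a_3 = 2: 778/13

778/13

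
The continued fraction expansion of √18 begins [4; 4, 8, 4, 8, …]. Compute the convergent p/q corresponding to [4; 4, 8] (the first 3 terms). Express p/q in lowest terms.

Compute successive convergents:
a_0 = 4: 4/1
a_1 = 4: 17/4
a_2 = 8: 140/33

140/33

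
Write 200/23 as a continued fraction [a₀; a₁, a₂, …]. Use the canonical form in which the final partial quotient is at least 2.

200 = 8·23 + 16, so a_0 = 8
23 = 1·16 + 7, so a_1 = 1
16 = 2·7 + 2, so a_2 = 2
7 = 3·2 + 1, so a_3 = 3
2 = 2·1 + 0, so a_4 = 2

[8; 1, 2, 3, 2]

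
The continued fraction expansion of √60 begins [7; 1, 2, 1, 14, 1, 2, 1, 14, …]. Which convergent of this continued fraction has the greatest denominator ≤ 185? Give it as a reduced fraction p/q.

a_0 = 7: 7/1  (≤ bound)
a_1 = 1: 8/1  (≤ bound)
a_2 = 2: 23/3  (≤ bound)
a_3 = 1: 31/4  (≤ bound)
a_4 = 14: 457/59  (≤ bound)
a_5 = 1: 488/63  (≤ bound)
a_6 = 2: 1433/185  (≤ bound)
a_7 = 1: 1921/248  (> 185, stop)

1433/185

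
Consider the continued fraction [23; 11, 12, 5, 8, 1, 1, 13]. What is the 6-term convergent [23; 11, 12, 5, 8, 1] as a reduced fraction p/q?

Start with 1.
8 + 1/(1/1) = 8 + 1/1 = 9/1
5 + 1/(9/1) = 5 + 1/9 = 46/9
12 + 1/(46/9) = 12 + 9/46 = 561/46
11 + 1/(561/46) = 11 + 46/561 = 6217/561
23 + 1/(6217/561) = 23 + 561/6217 = 143552/6217

143552/6217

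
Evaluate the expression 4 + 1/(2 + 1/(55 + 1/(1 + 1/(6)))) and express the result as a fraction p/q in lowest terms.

3547/789

Build up convergents one term at a time:
a_0 = 4: 4/1
a_1 = 2: 9/2
a_2 = 55: 499/111
a_3 = 1: 508/113
a_4 = 6: 3547/789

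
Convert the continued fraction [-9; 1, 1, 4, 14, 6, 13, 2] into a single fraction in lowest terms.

Starting at the tail and folding back:
Start with 2.
13 + 1/(2/1) = 13 + 1/2 = 27/2
6 + 1/(27/2) = 6 + 2/27 = 164/27
14 + 1/(164/27) = 14 + 27/164 = 2323/164
4 + 1/(2323/164) = 4 + 164/2323 = 9456/2323
1 + 1/(9456/2323) = 1 + 2323/9456 = 11779/9456
1 + 1/(11779/9456) = 1 + 9456/11779 = 21235/11779
-9 + 1/(21235/11779) = -9 + 11779/21235 = -179336/21235

-179336/21235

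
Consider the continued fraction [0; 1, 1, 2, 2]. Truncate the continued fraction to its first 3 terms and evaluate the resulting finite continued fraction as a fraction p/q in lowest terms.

1/2

Start with 1.
1 + 1/(1/1) = 1 + 1/1 = 2/1
0 + 1/(2/1) = 0 + 1/2 = 1/2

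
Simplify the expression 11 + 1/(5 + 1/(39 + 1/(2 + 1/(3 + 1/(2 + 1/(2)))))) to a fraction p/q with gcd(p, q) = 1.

86557/7729

a_0 = 11: 11/1
a_1 = 5: 56/5
a_2 = 39: 2195/196
a_3 = 2: 4446/397
a_4 = 3: 15533/1387
a_5 = 2: 35512/3171
a_6 = 2: 86557/7729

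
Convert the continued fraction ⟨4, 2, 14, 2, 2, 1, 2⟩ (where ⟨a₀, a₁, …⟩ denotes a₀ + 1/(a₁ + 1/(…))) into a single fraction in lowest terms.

2542/567

Work from the innermost term outward:
Start with 2.
1 + 1/(2/1) = 1 + 1/2 = 3/2
2 + 1/(3/2) = 2 + 2/3 = 8/3
2 + 1/(8/3) = 2 + 3/8 = 19/8
14 + 1/(19/8) = 14 + 8/19 = 274/19
2 + 1/(274/19) = 2 + 19/274 = 567/274
4 + 1/(567/274) = 4 + 274/567 = 2542/567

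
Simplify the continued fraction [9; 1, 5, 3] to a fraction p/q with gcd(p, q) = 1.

187/19

Collapse the nested fraction from the inside out:
Start with 3.
5 + 1/(3/1) = 5 + 1/3 = 16/3
1 + 1/(16/3) = 1 + 3/16 = 19/16
9 + 1/(19/16) = 9 + 16/19 = 187/19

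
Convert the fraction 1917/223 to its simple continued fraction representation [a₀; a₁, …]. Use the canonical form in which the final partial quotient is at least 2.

1917 ÷ 223 → quotient 8, remainder 133
223 ÷ 133 → quotient 1, remainder 90
133 ÷ 90 → quotient 1, remainder 43
90 ÷ 43 → quotient 2, remainder 4
43 ÷ 4 → quotient 10, remainder 3
4 ÷ 3 → quotient 1, remainder 1
3 ÷ 1 → quotient 3, remainder 0

[8; 1, 1, 2, 10, 1, 3]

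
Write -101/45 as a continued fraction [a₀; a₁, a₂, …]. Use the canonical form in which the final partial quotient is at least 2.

[-3; 1, 3, 11]

-101 = -3·45 + 34, so a_0 = -3
45 = 1·34 + 11, so a_1 = 1
34 = 3·11 + 1, so a_2 = 3
11 = 11·1 + 0, so a_3 = 11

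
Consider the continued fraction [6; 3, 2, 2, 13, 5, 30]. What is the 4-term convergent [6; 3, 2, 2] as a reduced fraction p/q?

Start with 2.
2 + 1/(2/1) = 2 + 1/2 = 5/2
3 + 1/(5/2) = 3 + 2/5 = 17/5
6 + 1/(17/5) = 6 + 5/17 = 107/17

107/17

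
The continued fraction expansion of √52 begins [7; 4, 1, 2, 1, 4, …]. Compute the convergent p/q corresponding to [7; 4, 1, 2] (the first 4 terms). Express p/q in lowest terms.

101/14

a_0 = 7: 7/1
a_1 = 4: 29/4
a_2 = 1: 36/5
a_3 = 2: 101/14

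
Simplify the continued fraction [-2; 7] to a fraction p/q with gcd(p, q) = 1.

-13/7

a_0 = -2: -2/1
a_1 = 7: -13/7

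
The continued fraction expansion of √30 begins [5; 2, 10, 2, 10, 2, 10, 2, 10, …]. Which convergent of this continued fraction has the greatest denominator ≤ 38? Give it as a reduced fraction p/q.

List convergents until the denominator exceeds the bound:
a_0 = 5: 5/1  (≤ bound)
a_1 = 2: 11/2  (≤ bound)
a_2 = 10: 115/21  (≤ bound)
a_3 = 2: 241/44  (> 38, stop)

115/21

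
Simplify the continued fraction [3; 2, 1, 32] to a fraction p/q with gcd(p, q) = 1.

Starting at the tail and folding back:
Start with 32.
1 + 1/(32/1) = 1 + 1/32 = 33/32
2 + 1/(33/32) = 2 + 32/33 = 98/33
3 + 1/(98/33) = 3 + 33/98 = 327/98

327/98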